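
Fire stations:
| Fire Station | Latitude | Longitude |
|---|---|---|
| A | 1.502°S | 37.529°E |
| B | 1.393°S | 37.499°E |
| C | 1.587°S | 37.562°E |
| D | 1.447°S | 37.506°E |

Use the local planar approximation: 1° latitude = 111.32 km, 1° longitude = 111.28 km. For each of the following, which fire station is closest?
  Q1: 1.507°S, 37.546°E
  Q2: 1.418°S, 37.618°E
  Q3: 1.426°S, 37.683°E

Q1 at 1.507°S, 37.546°E:
  A: √((0.005·111.32)² + (-0.017·111.28)²) = √(0.30980 + 3.57876) = 1.972 km
  B: √((0.114·111.32)² + (-0.047·111.28)²) = √(161.04828 + 27.35457) = 13.726 km
  C: √((-0.080·111.32)² + (0.016·111.28)²) = √(79.30971 + 3.17011) = 9.082 km
  D: √((0.060·111.32)² + (-0.040·111.28)²) = √(44.61171 + 19.81318) = 8.027 km
  → nearest: A (1.972 km)
Q2 at 1.418°S, 37.618°E:
  A: √((-0.084·111.32)² + (-0.089·111.28)²) = √(87.43896 + 98.08763) = 13.621 km
  B: √((0.025·111.32)² + (-0.119·111.28)²) = √(7.74509 + 175.35904) = 13.532 km
  C: √((-0.169·111.32)² + (-0.056·111.28)²) = √(353.93198 + 38.83384) = 19.818 km
  D: √((-0.029·111.32)² + (-0.112·111.28)²) = √(10.42179 + 155.33534) = 12.875 km
  → nearest: D (12.875 km)
Q3 at 1.426°S, 37.683°E:
  A: √((-0.076·111.32)² + (-0.154·111.28)²) = √(71.57701 + 293.68088) = 19.112 km
  B: √((0.033·111.32)² + (-0.184·111.28)²) = √(13.49504 + 419.24692) = 20.802 km
  C: √((-0.161·111.32)² + (-0.121·111.28)²) = √(321.21672 + 181.30299) = 22.417 km
  D: √((-0.021·111.32)² + (-0.177·111.28)²) = √(5.46493 + 387.95448) = 19.835 km
  → nearest: A (19.112 km)

Q1→A; Q2→D; Q3→A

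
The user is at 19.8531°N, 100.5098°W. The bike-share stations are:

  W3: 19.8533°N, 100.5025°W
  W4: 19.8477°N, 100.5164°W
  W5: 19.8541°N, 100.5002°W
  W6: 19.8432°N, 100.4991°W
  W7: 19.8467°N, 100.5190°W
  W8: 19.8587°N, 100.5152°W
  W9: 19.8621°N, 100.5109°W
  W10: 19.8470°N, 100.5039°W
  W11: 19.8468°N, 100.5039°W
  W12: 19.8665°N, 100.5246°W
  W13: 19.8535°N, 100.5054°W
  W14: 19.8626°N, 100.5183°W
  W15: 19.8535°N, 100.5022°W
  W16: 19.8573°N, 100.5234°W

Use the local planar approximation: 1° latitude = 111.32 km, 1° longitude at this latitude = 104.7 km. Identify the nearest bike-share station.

W13

Distances from 19.8531°N, 100.5098°W:
W3: 0.7646 km
W4: 0.9159 km
W5: 1.0113 km
W6: 1.5715 km
W7: 1.1981 km
W8: 0.8416 km
W9: 1.0085 km
W10: 0.9180 km
W11: 0.9346 km
W12: 2.1509 km
W13: 0.4628 km
W14: 1.3822 km
W15: 0.7970 km
W16: 1.4987 km
Minimum: W13 at 0.4628 km.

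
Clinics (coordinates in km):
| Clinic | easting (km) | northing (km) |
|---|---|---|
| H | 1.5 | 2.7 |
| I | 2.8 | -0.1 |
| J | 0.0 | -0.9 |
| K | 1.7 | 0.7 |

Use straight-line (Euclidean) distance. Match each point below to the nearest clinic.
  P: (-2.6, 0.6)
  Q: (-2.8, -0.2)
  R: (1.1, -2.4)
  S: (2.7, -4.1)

P at (-2.6, 0.6):
  H: 4.61 km
  I: 5.45 km
  J: 3.00 km
  K: 4.30 km
  → nearest: J (3.00 km)
Q at (-2.8, -0.2):
  H: 5.19 km
  I: 5.60 km
  J: 2.89 km
  K: 4.59 km
  → nearest: J (2.89 km)
R at (1.1, -2.4):
  H: 5.12 km
  I: 2.86 km
  J: 1.86 km
  K: 3.16 km
  → nearest: J (1.86 km)
S at (2.7, -4.1):
  H: 6.91 km
  I: 4.00 km
  J: 4.19 km
  K: 4.90 km
  → nearest: I (4.00 km)

P→J; Q→J; R→J; S→I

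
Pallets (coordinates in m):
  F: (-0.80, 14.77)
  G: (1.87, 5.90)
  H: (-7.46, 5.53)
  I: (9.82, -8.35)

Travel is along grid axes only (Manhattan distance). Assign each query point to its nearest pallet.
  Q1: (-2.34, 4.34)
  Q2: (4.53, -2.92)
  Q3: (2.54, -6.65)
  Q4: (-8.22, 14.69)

Q1→G; Q2→I; Q3→I; Q4→F

Q1 at (-2.34, 4.34):
  F: |1.54| + |10.43| = 1.54 + 10.43 = 11.97 m
  G: |4.21| + |1.56| = 4.21 + 1.56 = 5.77 m
  H: |-5.12| + |1.19| = 5.12 + 1.19 = 6.31 m
  I: |12.16| + |-12.69| = 12.16 + 12.69 = 24.85 m
  → nearest: G (5.77 m)
Q2 at (4.53, -2.92):
  F: |-5.33| + |17.69| = 5.33 + 17.69 = 23.02 m
  G: |-2.66| + |8.82| = 2.66 + 8.82 = 11.48 m
  H: |-11.99| + |8.45| = 11.99 + 8.45 = 20.44 m
  I: |5.29| + |-5.43| = 5.29 + 5.43 = 10.72 m
  → nearest: I (10.72 m)
Q3 at (2.54, -6.65):
  F: |-3.34| + |21.42| = 3.34 + 21.42 = 24.76 m
  G: |-0.67| + |12.55| = 0.67 + 12.55 = 13.22 m
  H: |-10.00| + |12.18| = 10.00 + 12.18 = 22.18 m
  I: |7.28| + |-1.70| = 7.28 + 1.70 = 8.98 m
  → nearest: I (8.98 m)
Q4 at (-8.22, 14.69):
  F: |7.42| + |0.08| = 7.42 + 0.08 = 7.50 m
  G: |10.09| + |-8.79| = 10.09 + 8.79 = 18.88 m
  H: |0.76| + |-9.16| = 0.76 + 9.16 = 9.92 m
  I: |18.04| + |-23.04| = 18.04 + 23.04 = 41.08 m
  → nearest: F (7.50 m)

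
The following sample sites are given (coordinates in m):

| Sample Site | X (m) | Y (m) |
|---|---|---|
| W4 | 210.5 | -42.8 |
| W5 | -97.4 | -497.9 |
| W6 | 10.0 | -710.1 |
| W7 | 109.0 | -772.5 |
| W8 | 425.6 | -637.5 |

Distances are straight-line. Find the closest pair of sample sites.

Pairwise distances:
W6–W7: 117.0 m
W5–W6: 237.8 m
W5–W7: 343.5 m
W7–W8: 344.2 m
W6–W8: 421.9 m
W5–W8: 541.3 m
W4–W5: 549.5 m
W4–W8: 632.4 m
W4–W6: 696.8 m
W4–W7: 736.7 m
Closest pair: W6–W7 at 117.0 m.

W6 and W7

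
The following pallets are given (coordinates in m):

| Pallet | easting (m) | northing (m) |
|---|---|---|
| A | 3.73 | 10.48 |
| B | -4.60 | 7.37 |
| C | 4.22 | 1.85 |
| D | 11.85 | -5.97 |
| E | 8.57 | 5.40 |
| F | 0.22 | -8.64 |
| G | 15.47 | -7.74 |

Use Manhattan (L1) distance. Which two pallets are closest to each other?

Pairwise distances:
A–B: 11.44 m
A–C: 9.12 m
A–D: 24.57 m
A–E: 9.92 m
A–F: 22.63 m
A–G: 29.96 m
B–C: 14.34 m
B–D: 29.79 m
B–E: 15.14 m
B–F: 20.83 m
B–G: 35.18 m
C–D: 15.45 m
C–E: 7.90 m
C–F: 14.49 m
C–G: 20.84 m
D–E: 14.65 m
D–F: 14.30 m
D–G: 5.39 m
E–F: 22.39 m
E–G: 20.04 m
F–G: 16.15 m
Closest pair: D–G at 5.39 m.

D and G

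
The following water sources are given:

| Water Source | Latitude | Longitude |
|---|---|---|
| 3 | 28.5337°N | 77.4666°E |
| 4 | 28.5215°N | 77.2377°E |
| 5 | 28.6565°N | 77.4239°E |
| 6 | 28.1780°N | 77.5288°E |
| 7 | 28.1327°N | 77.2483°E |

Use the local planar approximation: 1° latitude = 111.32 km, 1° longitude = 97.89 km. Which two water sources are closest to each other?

Pairwise distances:
3–5: √((0.1228·111.32)² + (-0.0427·97.89)²) = √(186.871525 + 17.471589) = 14.2949 km
3–4: √((-0.0122·111.32)² + (-0.2289·97.89)²) = √(1.844446 + 502.074590) = 22.4481 km
4–5: √((0.1350·111.32)² + (0.1862·97.89)²) = √(225.846795 + 332.227831) = 23.6236 km
6–7: √((-0.0453·111.32)² + (-0.2805·97.89)²) = √(25.429791 + 753.949727) = 27.9174 km
3–6: √((-0.3557·111.32)² + (0.0622·97.89)²) = √(1567.884713 + 37.072974) = 40.0619 km
4–7: √((-0.3888·111.32)² + (0.0106·97.89)²) = √(1873.263658 + 1.076684) = 43.2937 km
4–6: √((-0.3435·111.32)² + (0.2911·97.89)²) = √(1462.176764 + 812.009421) = 47.6884 km
3–7: √((-0.4010·111.32)² + (-0.2183·97.89)²) = √(1992.668890 + 456.650701) = 49.4906 km
5–6: √((-0.4785·111.32)² + (0.1049·97.89)²) = √(2837.332806 + 105.445399) = 54.2474 km
5–7: √((-0.5238·111.32)² + (-0.1756·97.89)²) = √(3399.987994 + 295.478360) = 60.7903 km
Closest pair: 3–5 at 14.2949 km.

3 and 5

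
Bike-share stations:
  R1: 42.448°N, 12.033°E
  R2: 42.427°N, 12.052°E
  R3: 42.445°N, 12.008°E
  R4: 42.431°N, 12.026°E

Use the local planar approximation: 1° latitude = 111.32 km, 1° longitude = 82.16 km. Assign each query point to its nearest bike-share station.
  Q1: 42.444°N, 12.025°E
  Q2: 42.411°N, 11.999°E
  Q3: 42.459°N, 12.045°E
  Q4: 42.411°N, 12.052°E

Q1→R1; Q2→R4; Q3→R1; Q4→R2

Q1 at 42.444°N, 12.025°E:
  R1: √((0.004·111.32)² + (0.008·82.16)²) = √(0.19827 + 0.43202) = 0.794 km
  R2: √((-0.017·111.32)² + (0.027·82.16)²) = √(3.58133 + 4.92094) = 2.916 km
  R3: √((0.001·111.32)² + (-0.017·82.16)²) = √(0.01239 + 1.95083) = 1.401 km
  R4: √((-0.013·111.32)² + (0.001·82.16)²) = √(2.09427 + 0.00675) = 1.449 km
  → nearest: R1 (0.794 km)
Q2 at 42.411°N, 11.999°E:
  R1: √((0.037·111.32)² + (0.034·82.16)²) = √(16.96484 + 7.80331) = 4.977 km
  R2: √((0.016·111.32)² + (0.053·82.16)²) = √(3.17239 + 18.96150) = 4.705 km
  R3: √((0.034·111.32)² + (0.009·82.16)²) = √(14.32532 + 0.54677) = 3.856 km
  R4: √((0.020·111.32)² + (0.027·82.16)²) = √(4.95686 + 4.92094) = 3.143 km
  → nearest: R4 (3.143 km)
Q3 at 42.459°N, 12.045°E:
  R1: √((-0.011·111.32)² + (-0.012·82.16)²) = √(1.49945 + 0.97204) = 1.572 km
  R2: √((-0.032·111.32)² + (0.007·82.16)²) = √(12.68955 + 0.33076) = 3.608 km
  R3: √((-0.014·111.32)² + (-0.037·82.16)²) = √(2.42886 + 9.24111) = 3.416 km
  R4: √((-0.028·111.32)² + (-0.019·82.16)²) = √(9.71544 + 2.43685) = 3.486 km
  → nearest: R1 (1.572 km)
Q4 at 42.411°N, 12.052°E:
  R1: √((0.037·111.32)² + (-0.019·82.16)²) = √(16.96484 + 2.43685) = 4.405 km
  R2: √((0.016·111.32)² + (0.000·82.16)²) = √(3.17239 + 0.00000) = 1.781 km
  R3: √((0.034·111.32)² + (-0.044·82.16)²) = √(14.32532 + 13.06851) = 5.234 km
  R4: √((0.020·111.32)² + (-0.026·82.16)²) = √(4.95686 + 4.56318) = 3.085 km
  → nearest: R2 (1.781 km)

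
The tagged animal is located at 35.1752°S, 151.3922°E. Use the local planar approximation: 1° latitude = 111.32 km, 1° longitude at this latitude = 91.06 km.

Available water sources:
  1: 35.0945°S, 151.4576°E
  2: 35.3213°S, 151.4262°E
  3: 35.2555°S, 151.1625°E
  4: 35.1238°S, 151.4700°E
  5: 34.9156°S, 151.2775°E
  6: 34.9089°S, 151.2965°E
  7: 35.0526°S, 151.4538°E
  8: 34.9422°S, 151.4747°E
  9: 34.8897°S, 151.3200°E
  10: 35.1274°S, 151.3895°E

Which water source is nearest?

Distances from 35.1752°S, 151.3922°E:
1: √((0.0807·111.32)² + (0.0654·91.06)²) = √(80.703703 + 35.465884) = 10.7782 km
2: √((-0.1461·111.32)² + (0.0340·91.06)²) = √(264.512882 + 9.585464) = 16.5559 km
3: √((-0.0803·111.32)² + (-0.2297·91.06)²) = √(79.905649 + 437.499219) = 22.7465 km
4: √((0.0514·111.32)² + (0.0778·91.06)²) = √(32.739545 + 50.189687) = 9.1065 km
5: √((0.2596·111.32)² + (-0.1147·91.06)²) = √(835.133243 + 109.089293) = 30.7282 km
6: √((0.2663·111.32)² + (-0.0957·91.06)²) = √(878.797329 + 75.941499) = 30.8988 km
7: √((0.1226·111.32)² + (0.0616·91.06)²) = √(186.263318 + 31.464202) = 14.7556 km
8: √((0.2330·111.32)² + (0.0825·91.06)²) = √(672.757019 + 56.436905) = 27.0036 km
9: √((0.2855·111.32)² + (-0.0722·91.06)²) = √(1010.086625 + 43.224471) = 32.4548 km
10: √((0.0478·111.32)² + (-0.0027·91.06)²) = √(28.314063 + 0.060448) = 5.3268 km
Minimum: 10 at 5.3268 km.

10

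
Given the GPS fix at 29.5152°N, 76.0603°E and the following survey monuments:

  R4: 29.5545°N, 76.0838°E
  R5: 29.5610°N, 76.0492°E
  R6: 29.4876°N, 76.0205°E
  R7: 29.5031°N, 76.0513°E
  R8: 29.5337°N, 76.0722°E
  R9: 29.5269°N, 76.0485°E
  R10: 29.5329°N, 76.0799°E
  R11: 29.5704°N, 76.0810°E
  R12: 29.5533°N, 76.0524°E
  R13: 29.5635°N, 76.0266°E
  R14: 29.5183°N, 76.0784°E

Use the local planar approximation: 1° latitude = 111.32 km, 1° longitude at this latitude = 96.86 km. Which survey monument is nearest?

R7

Distances from 29.5152°N, 76.0603°E:
R4: 4.9316 km
R5: 5.2106 km
R6: 4.9296 km
R7: 1.6045 km
R8: 2.3600 km
R9: 1.7328 km
R10: 2.7361 km
R11: 6.4637 km
R12: 4.3098 km
R13: 6.2900 km
R14: 1.7868 km
Minimum: R7 at 1.6045 km.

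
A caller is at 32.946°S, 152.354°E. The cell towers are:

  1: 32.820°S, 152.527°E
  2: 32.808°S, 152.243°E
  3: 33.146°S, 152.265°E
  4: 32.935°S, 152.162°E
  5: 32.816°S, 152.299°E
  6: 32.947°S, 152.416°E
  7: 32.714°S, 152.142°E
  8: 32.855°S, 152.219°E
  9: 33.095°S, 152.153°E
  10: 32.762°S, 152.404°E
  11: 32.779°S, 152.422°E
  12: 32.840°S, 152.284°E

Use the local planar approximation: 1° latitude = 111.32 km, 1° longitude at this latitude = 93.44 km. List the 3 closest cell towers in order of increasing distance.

6, 12, 5

Distances from 32.946°S, 152.354°E:
1: 21.402 km
2: 18.536 km
3: 23.766 km
4: 17.982 km
5: 15.357 km
6: 5.794 km
7: 32.548 km
8: 16.178 km
9: 25.057 km
10: 21.009 km
11: 19.646 km
12: 13.491 km
Sorted: 6 (5.794 km) < 12 (13.491 km) < 5 (15.357 km) < 8 (16.178 km) < 4 (17.982 km) < …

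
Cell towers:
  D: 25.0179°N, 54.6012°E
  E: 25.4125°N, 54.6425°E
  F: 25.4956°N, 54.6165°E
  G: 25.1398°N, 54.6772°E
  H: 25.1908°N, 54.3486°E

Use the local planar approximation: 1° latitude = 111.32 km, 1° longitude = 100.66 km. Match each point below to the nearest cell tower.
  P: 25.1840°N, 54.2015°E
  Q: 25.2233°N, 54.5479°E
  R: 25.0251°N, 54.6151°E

P→H; Q→G; R→D

P at 25.1840°N, 54.2015°E:
  D: 44.2792 km
  E: 51.1624 km
  F: 54.2980 km
  G: 48.1361 km
  H: 14.8264 km
  → nearest: H (14.8264 km)
Q at 25.2233°N, 54.5479°E:
  D: 23.4861 km
  E: 23.1144 km
  F: 31.0890 km
  G: 15.9938 km
  H: 20.3852 km
  → nearest: G (15.9938 km)
R at 25.0251°N, 54.6151°E:
  D: 1.6125 km
  E: 43.2135 km
  F: 52.3762 km
  G: 14.2164 km
  H: 32.5557 km
  → nearest: D (1.6125 km)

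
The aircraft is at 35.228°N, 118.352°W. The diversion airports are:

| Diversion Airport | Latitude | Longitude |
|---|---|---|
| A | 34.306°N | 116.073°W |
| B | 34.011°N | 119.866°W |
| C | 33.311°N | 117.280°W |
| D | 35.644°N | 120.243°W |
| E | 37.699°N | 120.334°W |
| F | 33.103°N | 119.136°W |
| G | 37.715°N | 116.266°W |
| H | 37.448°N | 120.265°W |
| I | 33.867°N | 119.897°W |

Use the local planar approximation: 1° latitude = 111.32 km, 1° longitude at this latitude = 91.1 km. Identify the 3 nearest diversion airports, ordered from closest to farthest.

D, B, I

Distances from 35.228°N, 118.352°W:
A: √((-0.922·111.32)² + (2.279·91.1)²) = √(10534.36198 + 43104.77717) = 231.601 km
B: √((-1.217·111.32)² + (-1.514·91.1)²) = √(18353.86580 + 19023.41597) = 193.332 km
C: √((-1.917·111.32)² + (1.072·91.1)²) = √(45539.74779 + 9537.31934) = 234.685 km
D: √((0.416·111.32)² + (-1.891·91.1)²) = √(2144.53460 + 29676.98735) = 178.386 km
E: √((2.471·111.32)² + (-1.982·91.1)²) = √(75664.45114 + 32601.98582) = 329.039 km
F: √((-2.125·111.32)² + (-0.784·91.1)²) = √(55958.26802 + 5101.15922) = 247.102 km
G: √((2.487·111.32)² + (2.086·91.1)²) = √(76647.49502 + 36113.14920) = 335.799 km
H: √((2.220·111.32)² + (-1.913·91.1)²) = √(61073.43460 + 30371.53164) = 302.399 km
I: √((-1.361·111.32)² + (-1.545·91.1)²) = √(22954.22560 + 19810.42175) = 206.796 km
Sorted: D (178.386 km) < B (193.332 km) < I (206.796 km) < A (231.601 km) < C (234.685 km) < …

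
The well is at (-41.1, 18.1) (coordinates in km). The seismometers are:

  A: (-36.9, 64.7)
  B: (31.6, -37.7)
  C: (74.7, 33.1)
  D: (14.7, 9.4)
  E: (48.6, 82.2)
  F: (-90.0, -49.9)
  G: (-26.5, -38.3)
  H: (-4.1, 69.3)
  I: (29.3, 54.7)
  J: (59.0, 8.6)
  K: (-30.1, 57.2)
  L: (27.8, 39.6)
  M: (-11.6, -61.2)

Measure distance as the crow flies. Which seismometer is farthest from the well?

Distances from (-41.1, 18.1):
A: 46.8 km
B: 91.6 km
C: 116.8 km
D: 56.5 km
E: 110.2 km
F: 83.8 km
G: 58.3 km
H: 63.2 km
I: 79.3 km
J: 100.5 km
K: 40.6 km
L: 72.2 km
M: 84.6 km
Maximum: C at 116.8 km.

C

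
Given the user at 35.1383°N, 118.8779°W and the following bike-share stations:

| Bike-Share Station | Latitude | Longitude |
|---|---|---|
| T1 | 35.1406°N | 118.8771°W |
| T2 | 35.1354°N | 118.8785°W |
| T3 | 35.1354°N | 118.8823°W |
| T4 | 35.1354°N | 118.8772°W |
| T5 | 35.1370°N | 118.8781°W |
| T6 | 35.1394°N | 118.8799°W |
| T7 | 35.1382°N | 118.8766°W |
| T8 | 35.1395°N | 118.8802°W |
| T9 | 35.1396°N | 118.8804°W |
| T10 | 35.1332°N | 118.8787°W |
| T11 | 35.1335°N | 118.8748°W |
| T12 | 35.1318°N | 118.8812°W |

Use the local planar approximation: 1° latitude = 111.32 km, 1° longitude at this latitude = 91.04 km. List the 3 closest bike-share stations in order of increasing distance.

T7, T5, T6

Distances from 35.1383°N, 118.8779°W:
T1: √((0.0023·111.32)² + (0.0008·91.04)²) = √(0.065554 + 0.005305) = 0.2662 km
T2: √((-0.0029·111.32)² + (-0.0006·91.04)²) = √(0.104218 + 0.002984) = 0.3274 km
T3: √((-0.0029·111.32)² + (-0.0044·91.04)²) = √(0.104218 + 0.160461) = 0.5145 km
T4: √((-0.0029·111.32)² + (0.0007·91.04)²) = √(0.104218 + 0.004061) = 0.3291 km
T5: √((-0.0013·111.32)² + (-0.0002·91.04)²) = √(0.020943 + 0.000332) = 0.1459 km
T6: √((0.0011·111.32)² + (-0.0020·91.04)²) = √(0.014994 + 0.033153) = 0.2194 km
T7: √((-0.0001·111.32)² + (0.0013·91.04)²) = √(0.000124 + 0.014007) = 0.1189 km
T8: √((0.0012·111.32)² + (-0.0023·91.04)²) = √(0.017845 + 0.043845) = 0.2484 km
T9: √((0.0013·111.32)² + (-0.0025·91.04)²) = √(0.020943 + 0.051802) = 0.2697 km
T10: √((-0.0051·111.32)² + (-0.0008·91.04)²) = √(0.322320 + 0.005305) = 0.5724 km
T11: √((-0.0048·111.32)² + (0.0031·91.04)²) = √(0.285515 + 0.079650) = 0.6043 km
T12: √((-0.0065·111.32)² + (-0.0033·91.04)²) = √(0.523568 + 0.090259) = 0.7835 km
Sorted: T7 (0.1189 km) < T5 (0.1459 km) < T6 (0.2194 km) < T8 (0.2484 km) < T1 (0.2662 km) < …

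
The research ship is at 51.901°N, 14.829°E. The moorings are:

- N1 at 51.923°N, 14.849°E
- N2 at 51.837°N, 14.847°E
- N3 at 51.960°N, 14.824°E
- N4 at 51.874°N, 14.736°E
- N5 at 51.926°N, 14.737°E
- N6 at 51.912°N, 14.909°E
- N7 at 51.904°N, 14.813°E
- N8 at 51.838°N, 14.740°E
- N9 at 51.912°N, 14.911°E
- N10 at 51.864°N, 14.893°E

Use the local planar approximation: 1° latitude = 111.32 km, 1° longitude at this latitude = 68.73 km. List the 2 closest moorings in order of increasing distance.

N7, N1

Distances from 51.901°N, 14.829°E:
N1: √((0.022·111.32)² + (0.020·68.73)²) = √(5.99780 + 1.88953) = 2.808 km
N2: √((-0.064·111.32)² + (0.018·68.73)²) = √(50.75822 + 1.53052) = 7.231 km
N3: √((0.059·111.32)² + (-0.005·68.73)²) = √(43.13705 + 0.11810) = 6.577 km
N4: √((-0.027·111.32)² + (-0.093·68.73)²) = √(9.03387 + 40.85626) = 7.063 km
N5: √((0.025·111.32)² + (-0.092·68.73)²) = √(7.74509 + 39.98235) = 6.909 km
N6: √((0.011·111.32)² + (0.080·68.73)²) = √(1.49945 + 30.23240) = 5.633 km
N7: √((0.003·111.32)² + (-0.016·68.73)²) = √(0.11153 + 1.20930) = 1.149 km
N8: √((-0.063·111.32)² + (-0.089·68.73)²) = √(49.18441 + 37.41732) = 9.306 km
N9: √((0.011·111.32)² + (0.082·68.73)²) = √(1.49945 + 31.76292) = 5.767 km
N10: √((-0.037·111.32)² + (0.064·68.73)²) = √(16.96484 + 19.34874) = 6.026 km
Sorted: N7 (1.149 km) < N1 (2.808 km) < N6 (5.633 km) < N9 (5.767 km) < …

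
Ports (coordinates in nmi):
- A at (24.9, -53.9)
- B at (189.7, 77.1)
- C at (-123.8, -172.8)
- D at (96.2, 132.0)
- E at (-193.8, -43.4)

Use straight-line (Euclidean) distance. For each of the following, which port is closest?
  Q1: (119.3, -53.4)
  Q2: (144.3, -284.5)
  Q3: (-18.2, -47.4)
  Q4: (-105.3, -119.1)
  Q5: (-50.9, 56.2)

Q1→A; Q2→A; Q3→A; Q4→C; Q5→A

Q1 at (119.3, -53.4):
  A: √((-94.4)² + (-0.5)²) = √(8911.360 + 0.250) = 94.4 nmi
  B: √((70.4)² + (130.5)²) = √(4956.160 + 17030.250) = 148.3 nmi
  C: √((-243.1)² + (-119.4)²) = √(59097.610 + 14256.360) = 270.8 nmi
  D: √((-23.1)² + (185.4)²) = √(533.610 + 34373.160) = 186.8 nmi
  E: √((-313.1)² + (10.0)²) = √(98031.610 + 100.000) = 313.3 nmi
  → nearest: A (94.4 nmi)
Q2 at (144.3, -284.5):
  A: √((-119.4)² + (230.6)²) = √(14256.360 + 53176.360) = 259.7 nmi
  B: √((45.4)² + (361.6)²) = √(2061.160 + 130754.560) = 364.4 nmi
  C: √((-268.1)² + (111.7)²) = √(71877.610 + 12476.890) = 290.4 nmi
  D: √((-48.1)² + (416.5)²) = √(2313.610 + 173472.250) = 419.3 nmi
  E: √((-338.1)² + (241.1)²) = √(114311.610 + 58129.210) = 415.3 nmi
  → nearest: A (259.7 nmi)
Q3 at (-18.2, -47.4):
  A: √((43.1)² + (-6.5)²) = √(1857.610 + 42.250) = 43.6 nmi
  B: √((207.9)² + (124.5)²) = √(43222.410 + 15500.250) = 242.3 nmi
  C: √((-105.6)² + (-125.4)²) = √(11151.360 + 15725.160) = 163.9 nmi
  D: √((114.4)² + (179.4)²) = √(13087.360 + 32184.360) = 212.8 nmi
  E: √((-175.6)² + (4.0)²) = √(30835.360 + 16.000) = 175.6 nmi
  → nearest: A (43.6 nmi)
Q4 at (-105.3, -119.1):
  A: √((130.2)² + (65.2)²) = √(16952.040 + 4251.040) = 145.6 nmi
  B: √((295.0)² + (196.2)²) = √(87025.000 + 38494.440) = 354.3 nmi
  C: √((-18.5)² + (-53.7)²) = √(342.250 + 2883.690) = 56.8 nmi
  D: √((201.5)² + (251.1)²) = √(40602.250 + 63051.210) = 322.0 nmi
  E: √((-88.5)² + (75.7)²) = √(7832.250 + 5730.490) = 116.5 nmi
  → nearest: C (56.8 nmi)
Q5 at (-50.9, 56.2):
  A: √((75.8)² + (-110.1)²) = √(5745.640 + 12122.010) = 133.7 nmi
  B: √((240.6)² + (20.9)²) = √(57888.360 + 436.810) = 241.5 nmi
  C: √((-72.9)² + (-229.0)²) = √(5314.410 + 52441.000) = 240.3 nmi
  D: √((147.1)² + (75.8)²) = √(21638.410 + 5745.640) = 165.5 nmi
  E: √((-142.9)² + (-99.6)²) = √(20420.410 + 9920.160) = 174.2 nmi
  → nearest: A (133.7 nmi)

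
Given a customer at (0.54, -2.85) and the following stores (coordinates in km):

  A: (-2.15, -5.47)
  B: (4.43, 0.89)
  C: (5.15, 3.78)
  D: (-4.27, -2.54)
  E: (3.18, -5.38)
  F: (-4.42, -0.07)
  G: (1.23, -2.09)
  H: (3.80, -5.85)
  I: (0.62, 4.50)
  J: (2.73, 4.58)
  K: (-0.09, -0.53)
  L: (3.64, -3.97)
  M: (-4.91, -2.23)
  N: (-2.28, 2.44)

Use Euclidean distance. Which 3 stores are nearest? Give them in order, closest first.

G, K, L

Distances from (0.54, -2.85):
A: √((-2.69)² + (-2.62)²) = √(7.2361 + 6.8644) = 3.76 km
B: √((3.89)² + (3.74)²) = √(15.1321 + 13.9876) = 5.40 km
C: √((4.61)² + (6.63)²) = √(21.2521 + 43.9569) = 8.08 km
D: √((-4.81)² + (0.31)²) = √(23.1361 + 0.0961) = 4.82 km
E: √((2.64)² + (-2.53)²) = √(6.9696 + 6.4009) = 3.66 km
F: √((-4.96)² + (2.78)²) = √(24.6016 + 7.7284) = 5.69 km
G: √((0.69)² + (0.76)²) = √(0.4761 + 0.5776) = 1.03 km
H: √((3.26)² + (-3.00)²) = √(10.6276 + 9.0000) = 4.43 km
I: √((0.08)² + (7.35)²) = √(0.0064 + 54.0225) = 7.35 km
J: √((2.19)² + (7.43)²) = √(4.7961 + 55.2049) = 7.75 km
K: √((-0.63)² + (2.32)²) = √(0.3969 + 5.3824) = 2.40 km
L: √((3.10)² + (-1.12)²) = √(9.6100 + 1.2544) = 3.30 km
M: √((-5.45)² + (0.62)²) = √(29.7025 + 0.3844) = 5.49 km
N: √((-2.82)² + (5.29)²) = √(7.9524 + 27.9841) = 5.99 km
Sorted: G (1.03 km) < K (2.40 km) < L (3.30 km) < E (3.66 km) < A (3.76 km) < …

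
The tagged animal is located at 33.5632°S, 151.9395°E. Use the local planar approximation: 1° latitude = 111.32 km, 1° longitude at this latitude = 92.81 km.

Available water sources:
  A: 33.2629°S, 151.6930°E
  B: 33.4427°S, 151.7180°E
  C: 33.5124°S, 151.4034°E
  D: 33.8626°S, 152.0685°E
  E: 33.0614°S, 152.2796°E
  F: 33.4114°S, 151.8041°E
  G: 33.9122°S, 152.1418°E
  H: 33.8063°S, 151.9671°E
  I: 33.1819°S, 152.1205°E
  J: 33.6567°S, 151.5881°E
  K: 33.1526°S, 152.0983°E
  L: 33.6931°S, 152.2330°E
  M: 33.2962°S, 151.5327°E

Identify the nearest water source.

F

Distances from 33.5632°S, 151.9395°E:
A: 40.5082 km
B: 24.5468 km
C: 50.0758 km
D: 35.4144 km
E: 64.1616 km
F: 21.0588 km
G: 43.1497 km
H: 27.1829 km
I: 45.6496 km
J: 34.2341 km
K: 48.0254 km
L: 30.8400 km
M: 48.0507 km
Minimum: F at 21.0588 km.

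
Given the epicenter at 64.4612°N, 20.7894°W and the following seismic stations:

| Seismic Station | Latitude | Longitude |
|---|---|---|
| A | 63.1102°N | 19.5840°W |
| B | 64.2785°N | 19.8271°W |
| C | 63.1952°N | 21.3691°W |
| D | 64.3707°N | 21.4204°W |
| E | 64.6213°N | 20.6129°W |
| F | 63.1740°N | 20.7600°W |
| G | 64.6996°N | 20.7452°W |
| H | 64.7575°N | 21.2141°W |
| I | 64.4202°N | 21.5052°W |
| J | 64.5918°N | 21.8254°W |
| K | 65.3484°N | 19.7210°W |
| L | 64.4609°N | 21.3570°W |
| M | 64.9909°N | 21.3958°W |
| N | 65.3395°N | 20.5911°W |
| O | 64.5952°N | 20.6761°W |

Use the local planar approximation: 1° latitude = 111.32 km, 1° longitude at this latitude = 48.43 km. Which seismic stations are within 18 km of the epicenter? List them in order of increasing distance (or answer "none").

Distances from 64.4612°N, 20.7894°W:
A: 161.3260 km
B: 50.8487 km
C: 143.7003 km
D: 32.1771 km
E: 19.7662 km
F: 143.2982 km
G: 26.6249 km
H: 38.8716 km
I: 34.9654 km
J: 52.2374 km
K: 111.4964 km
L: 27.4889 km
M: 65.8748 km
N: 98.2429 km
O: 15.8941 km
Threshold 18 km: O (15.8941 km) is within range.

O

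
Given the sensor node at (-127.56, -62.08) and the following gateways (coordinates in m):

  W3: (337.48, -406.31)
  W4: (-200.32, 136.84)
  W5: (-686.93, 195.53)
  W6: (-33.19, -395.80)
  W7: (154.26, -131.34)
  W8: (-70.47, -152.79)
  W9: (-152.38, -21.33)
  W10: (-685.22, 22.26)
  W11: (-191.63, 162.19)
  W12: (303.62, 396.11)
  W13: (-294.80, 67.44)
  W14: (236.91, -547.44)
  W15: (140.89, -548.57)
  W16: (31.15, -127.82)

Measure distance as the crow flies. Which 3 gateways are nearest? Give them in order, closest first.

Distances from (-127.56, -62.08):
W3: √((465.04)² + (-344.23)²) = √(216262.2016 + 118494.2929) = 578.58 m
W4: √((-72.76)² + (198.92)²) = √(5294.0176 + 39569.1664) = 211.81 m
W5: √((-559.37)² + (257.61)²) = √(312894.7969 + 66362.9121) = 615.84 m
W6: √((94.37)² + (-333.72)²) = √(8905.6969 + 111369.0384) = 346.81 m
W7: √((281.82)² + (-69.26)²) = √(79422.5124 + 4796.9476) = 290.21 m
W8: √((57.09)² + (-90.71)²) = √(3259.2681 + 8228.3041) = 107.18 m
W9: √((-24.82)² + (40.75)²) = √(616.0324 + 1660.5625) = 47.71 m
W10: √((-557.66)² + (84.34)²) = √(310984.6756 + 7113.2356) = 564.00 m
W11: √((-64.07)² + (224.27)²) = √(4104.9649 + 50297.0329) = 233.24 m
W12: √((431.18)² + (458.19)²) = √(185916.1924 + 209938.0761) = 629.17 m
W13: √((-167.24)² + (129.52)²) = √(27969.2176 + 16775.4304) = 211.53 m
W14: √((364.47)² + (-485.36)²) = √(132838.3809 + 235574.3296) = 606.97 m
W15: √((268.45)² + (-486.49)²) = √(72065.4025 + 236672.5201) = 555.64 m
W16: √((158.71)² + (-65.74)²) = √(25188.8641 + 4321.7476) = 171.79 m
Sorted: W9 (47.71 m) < W8 (107.18 m) < W16 (171.79 m) < W13 (211.53 m) < W4 (211.81 m) < …

W9, W8, W16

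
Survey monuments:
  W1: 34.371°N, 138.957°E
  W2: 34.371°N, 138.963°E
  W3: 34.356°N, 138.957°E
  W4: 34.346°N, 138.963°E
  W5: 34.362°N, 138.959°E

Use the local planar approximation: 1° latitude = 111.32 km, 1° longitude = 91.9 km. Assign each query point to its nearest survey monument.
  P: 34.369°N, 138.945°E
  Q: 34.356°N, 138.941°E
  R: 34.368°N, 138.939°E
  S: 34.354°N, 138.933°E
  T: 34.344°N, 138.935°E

P at 34.369°N, 138.945°E:
  W1: 1.125 km
  W2: 1.669 km
  W3: 1.819 km
  W4: 3.048 km
  W5: 1.504 km
  → nearest: W1 (1.125 km)
Q at 34.356°N, 138.941°E:
  W1: 2.225 km
  W2: 2.622 km
  W3: 1.470 km
  W4: 2.308 km
  W5: 1.784 km
  → nearest: W3 (1.470 km)
R at 34.368°N, 138.939°E:
  W1: 1.688 km
  W2: 2.231 km
  W3: 2.126 km
  W4: 3.296 km
  W5: 1.956 km
  → nearest: W1 (1.688 km)
S at 34.354°N, 138.933°E:
  W1: 2.906 km
  W2: 3.344 km
  W3: 2.217 km
  W4: 2.897 km
  W5: 2.550 km
  → nearest: W3 (2.217 km)
T at 34.344°N, 138.935°E:
  W1: 3.622 km
  W2: 3.957 km
  W3: 2.423 km
  W4: 2.583 km
  W5: 2.980 km
  → nearest: W3 (2.423 km)

P→W1; Q→W3; R→W1; S→W3; T→W3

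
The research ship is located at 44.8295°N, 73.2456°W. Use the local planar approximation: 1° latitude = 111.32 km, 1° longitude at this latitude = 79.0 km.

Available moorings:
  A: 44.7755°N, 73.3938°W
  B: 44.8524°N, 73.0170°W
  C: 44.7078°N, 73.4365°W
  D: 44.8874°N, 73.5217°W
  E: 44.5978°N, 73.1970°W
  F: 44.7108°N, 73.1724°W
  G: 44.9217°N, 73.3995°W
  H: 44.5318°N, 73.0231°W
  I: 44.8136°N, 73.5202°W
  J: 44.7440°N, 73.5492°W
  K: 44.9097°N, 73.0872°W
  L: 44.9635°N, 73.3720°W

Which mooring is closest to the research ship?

Distances from 44.8295°N, 73.2456°W:
A: 13.1609 km
B: 18.2384 km
C: 20.2726 km
D: 22.7443 km
E: 26.0770 km
F: 14.4237 km
G: 15.9111 km
H: 37.5130 km
I: 21.7655 km
J: 25.8039 km
K: 15.3720 km
L: 17.9506 km
Minimum: A at 13.1609 km.

A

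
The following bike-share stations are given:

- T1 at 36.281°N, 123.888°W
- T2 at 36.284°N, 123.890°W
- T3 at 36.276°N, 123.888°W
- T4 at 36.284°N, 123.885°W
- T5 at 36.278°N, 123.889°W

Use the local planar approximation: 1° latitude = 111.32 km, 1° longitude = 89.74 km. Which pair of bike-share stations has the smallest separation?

T3 and T5

Pairwise distances:
T1–T2: 0.379 km
T1–T3: 0.557 km
T1–T4: 0.429 km
T1–T5: 0.346 km
T2–T3: 0.908 km
T2–T4: 0.449 km
T2–T5: 0.674 km
T3–T4: 0.930 km
T3–T5: 0.240 km
T4–T5: 0.758 km
Closest pair: T3–T5 at 0.240 km.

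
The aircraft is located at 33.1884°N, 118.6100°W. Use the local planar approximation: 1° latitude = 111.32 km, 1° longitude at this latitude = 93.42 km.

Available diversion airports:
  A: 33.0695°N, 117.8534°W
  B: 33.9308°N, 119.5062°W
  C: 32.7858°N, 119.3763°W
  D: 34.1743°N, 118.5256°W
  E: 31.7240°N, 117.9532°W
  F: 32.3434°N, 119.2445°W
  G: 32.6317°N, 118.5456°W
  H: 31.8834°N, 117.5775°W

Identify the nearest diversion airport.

G

Distances from 33.1884°N, 118.6100°W:
A: 71.9102 km
B: 117.6417 km
C: 84.4595 km
D: 110.0332 km
E: 174.1820 km
F: 111.1837 km
G: 62.2632 km
H: 174.3787 km
Minimum: G at 62.2632 km.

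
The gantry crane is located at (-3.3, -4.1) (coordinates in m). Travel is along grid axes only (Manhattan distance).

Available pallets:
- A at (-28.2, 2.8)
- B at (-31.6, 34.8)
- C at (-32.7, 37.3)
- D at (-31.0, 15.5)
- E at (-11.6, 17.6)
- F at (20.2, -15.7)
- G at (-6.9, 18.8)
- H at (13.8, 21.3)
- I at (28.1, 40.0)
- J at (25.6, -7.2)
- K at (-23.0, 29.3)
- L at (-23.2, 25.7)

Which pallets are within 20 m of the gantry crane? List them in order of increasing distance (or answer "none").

Distances from (-3.3, -4.1):
A: 31.8 m
B: 67.2 m
C: 70.8 m
D: 47.3 m
E: 30.0 m
F: 35.1 m
G: 26.5 m
H: 42.5 m
I: 75.5 m
J: 32.0 m
K: 53.1 m
L: 49.7 m
Threshold 20 m: none within range.

none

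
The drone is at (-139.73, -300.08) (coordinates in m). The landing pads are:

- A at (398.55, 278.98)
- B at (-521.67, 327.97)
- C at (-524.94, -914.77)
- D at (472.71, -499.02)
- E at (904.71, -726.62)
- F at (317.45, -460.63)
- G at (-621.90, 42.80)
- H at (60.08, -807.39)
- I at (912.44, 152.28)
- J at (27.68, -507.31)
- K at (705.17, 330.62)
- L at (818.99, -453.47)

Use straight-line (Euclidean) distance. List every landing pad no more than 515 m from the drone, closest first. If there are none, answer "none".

J, F

Distances from (-139.73, -300.08):
A: 790.60 m
B: 735.07 m
C: 725.42 m
D: 643.94 m
E: 1128.18 m
F: 484.55 m
G: 591.65 m
H: 545.24 m
I: 1145.29 m
J: 266.40 m
K: 1054.34 m
L: 970.91 m
Threshold 515 m: J (266.40 m), F (484.55 m) are within range.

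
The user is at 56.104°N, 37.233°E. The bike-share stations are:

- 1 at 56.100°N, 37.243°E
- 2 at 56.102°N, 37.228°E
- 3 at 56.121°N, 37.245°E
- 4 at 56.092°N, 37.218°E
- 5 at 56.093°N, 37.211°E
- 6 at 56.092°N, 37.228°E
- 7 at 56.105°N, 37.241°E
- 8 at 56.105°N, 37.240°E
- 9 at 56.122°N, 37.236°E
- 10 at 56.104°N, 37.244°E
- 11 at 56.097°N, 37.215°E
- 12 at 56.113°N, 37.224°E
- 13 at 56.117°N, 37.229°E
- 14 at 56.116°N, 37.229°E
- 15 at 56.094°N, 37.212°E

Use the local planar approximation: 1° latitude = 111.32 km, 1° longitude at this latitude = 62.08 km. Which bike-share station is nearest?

2

Distances from 56.104°N, 37.233°E:
1: 0.764 km
2: 0.382 km
3: 2.034 km
4: 1.628 km
5: 1.834 km
6: 1.371 km
7: 0.509 km
8: 0.449 km
9: 2.012 km
10: 0.683 km
11: 1.362 km
12: 1.147 km
13: 1.468 km
14: 1.359 km
15: 1.714 km
Minimum: 2 at 0.382 km.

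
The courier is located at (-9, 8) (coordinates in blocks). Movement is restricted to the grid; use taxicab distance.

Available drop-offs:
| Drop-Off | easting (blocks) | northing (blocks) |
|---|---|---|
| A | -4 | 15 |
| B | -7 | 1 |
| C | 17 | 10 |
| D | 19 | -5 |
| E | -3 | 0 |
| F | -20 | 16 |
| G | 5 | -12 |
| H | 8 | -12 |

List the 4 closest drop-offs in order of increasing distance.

Distances from (-9, 8):
A: 12 blocks
B: 9 blocks
C: 28 blocks
D: 41 blocks
E: 14 blocks
F: 19 blocks
G: 34 blocks
H: 37 blocks
Sorted: B (9 blocks) < A (12 blocks) < E (14 blocks) < F (19 blocks) < C (28 blocks) < G (34 blocks) < …

B, A, E, F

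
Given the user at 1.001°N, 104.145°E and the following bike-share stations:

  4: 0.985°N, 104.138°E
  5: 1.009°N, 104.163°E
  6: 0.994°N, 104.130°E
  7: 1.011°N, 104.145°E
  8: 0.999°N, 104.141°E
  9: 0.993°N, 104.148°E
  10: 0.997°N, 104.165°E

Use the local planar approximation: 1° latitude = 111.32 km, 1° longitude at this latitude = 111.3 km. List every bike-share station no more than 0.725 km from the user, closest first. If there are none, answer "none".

8

Distances from 1.001°N, 104.145°E:
4: √((-0.016·111.32)² + (-0.007·111.3)²) = √(3.17239 + 0.60700) = 1.944 km
5: √((0.008·111.32)² + (0.018·111.3)²) = √(0.79310 + 4.01361) = 2.192 km
6: √((-0.007·111.32)² + (-0.015·111.3)²) = √(0.60721 + 2.78723) = 1.842 km
7: √((0.010·111.32)² + (0.000·111.3)²) = √(1.23921 + 0.00000) = 1.113 km
8: √((-0.002·111.32)² + (-0.004·111.3)²) = √(0.04957 + 0.19820) = 0.498 km
9: √((-0.008·111.32)² + (0.003·111.3)²) = √(0.79310 + 0.11149) = 0.951 km
10: √((-0.004·111.32)² + (0.020·111.3)²) = √(0.19827 + 4.95508) = 2.270 km
Threshold 0.725 km: 8 (0.498 km) is within range.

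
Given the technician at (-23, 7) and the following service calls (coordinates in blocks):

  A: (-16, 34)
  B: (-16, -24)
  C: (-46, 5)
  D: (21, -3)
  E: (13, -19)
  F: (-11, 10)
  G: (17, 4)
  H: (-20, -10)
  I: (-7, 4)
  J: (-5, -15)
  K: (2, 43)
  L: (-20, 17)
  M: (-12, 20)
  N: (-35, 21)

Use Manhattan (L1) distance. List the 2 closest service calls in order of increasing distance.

L, F

Distances from (-23, 7):
A: |7| + |27| = 7 + 27 = 34 blocks
B: |7| + |-31| = 7 + 31 = 38 blocks
C: |-23| + |-2| = 23 + 2 = 25 blocks
D: |44| + |-10| = 44 + 10 = 54 blocks
E: |36| + |-26| = 36 + 26 = 62 blocks
F: |12| + |3| = 12 + 3 = 15 blocks
G: |40| + |-3| = 40 + 3 = 43 blocks
H: |3| + |-17| = 3 + 17 = 20 blocks
I: |16| + |-3| = 16 + 3 = 19 blocks
J: |18| + |-22| = 18 + 22 = 40 blocks
K: |25| + |36| = 25 + 36 = 61 blocks
L: |3| + |10| = 3 + 10 = 13 blocks
M: |11| + |13| = 11 + 13 = 24 blocks
N: |-12| + |14| = 12 + 14 = 26 blocks
Sorted: L (13 blocks) < F (15 blocks) < I (19 blocks) < H (20 blocks) < …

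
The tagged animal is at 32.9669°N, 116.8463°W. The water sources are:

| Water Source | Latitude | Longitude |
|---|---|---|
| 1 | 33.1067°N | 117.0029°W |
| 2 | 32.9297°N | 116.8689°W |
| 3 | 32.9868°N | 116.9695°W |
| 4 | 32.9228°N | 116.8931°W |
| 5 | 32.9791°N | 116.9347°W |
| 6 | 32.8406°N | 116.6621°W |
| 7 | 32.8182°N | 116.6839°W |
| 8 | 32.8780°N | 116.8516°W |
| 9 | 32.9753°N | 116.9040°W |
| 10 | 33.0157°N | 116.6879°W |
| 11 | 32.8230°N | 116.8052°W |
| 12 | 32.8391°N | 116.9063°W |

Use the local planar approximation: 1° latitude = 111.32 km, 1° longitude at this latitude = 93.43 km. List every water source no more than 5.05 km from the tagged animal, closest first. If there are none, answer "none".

2

Distances from 32.9669°N, 116.8463°W:
1: √((0.1398·111.32)² + (-0.1566·93.43)²) = √(242.192527 + 214.070199) = 21.3603 km
2: √((-0.0372·111.32)² + (-0.0226·93.43)²) = √(17.148742 + 4.458508) = 4.6484 km
3: √((0.0199·111.32)² + (-0.1232·93.43)²) = √(4.907412 + 132.493360) = 11.7218 km
4: √((-0.0441·111.32)² + (-0.0468·93.43)²) = √(24.100362 + 19.118966) = 6.5741 km
5: √((0.0122·111.32)² + (-0.0884·93.43)²) = √(1.844446 + 68.214583) = 8.3701 km
6: √((-0.1263·111.32)² + (0.1842·93.43)²) = √(197.675614 + 296.177423) = 22.2228 km
7: √((-0.1487·111.32)² + (0.1624·93.43)²) = √(274.011211 + 230.220900) = 22.4551 km
8: √((-0.0889·111.32)² + (-0.0053·93.43)²) = √(97.937704 + 0.245202) = 9.9087 km
9: √((0.0084·111.32)² + (-0.0577·93.43)²) = √(0.874390 + 29.061921) = 5.4714 km
10: √((0.0488·111.32)² + (0.1584·93.43)²) = √(29.511144 + 219.019636) = 15.7649 km
11: √((-0.1439·111.32)² + (0.0411·93.43)²) = √(256.606695 + 14.745393) = 16.4728 km
12: √((-0.1278·111.32)² + (-0.0600·93.43)²) = √(202.398879 + 31.424994) = 15.2913 km
Threshold 5.05 km: 2 (4.6484 km) is within range.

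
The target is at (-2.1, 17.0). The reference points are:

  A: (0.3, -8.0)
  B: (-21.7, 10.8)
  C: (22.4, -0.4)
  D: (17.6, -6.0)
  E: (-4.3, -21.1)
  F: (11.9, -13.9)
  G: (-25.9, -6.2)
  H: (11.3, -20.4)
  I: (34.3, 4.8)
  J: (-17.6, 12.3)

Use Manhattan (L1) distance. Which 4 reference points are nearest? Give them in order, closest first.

J, B, A, E

Distances from (-2.1, 17.0):
A: |2.4| + |-25.0| = 2.4 + 25.0 = 27.4
B: |-19.6| + |-6.2| = 19.6 + 6.2 = 25.8
C: |24.5| + |-17.4| = 24.5 + 17.4 = 41.9
D: |19.7| + |-23.0| = 19.7 + 23.0 = 42.7
E: |-2.2| + |-38.1| = 2.2 + 38.1 = 40.3
F: |14.0| + |-30.9| = 14.0 + 30.9 = 44.9
G: |-23.8| + |-23.2| = 23.8 + 23.2 = 47.0
H: |13.4| + |-37.4| = 13.4 + 37.4 = 50.8
I: |36.4| + |-12.2| = 36.4 + 12.2 = 48.6
J: |-15.5| + |-4.7| = 15.5 + 4.7 = 20.2
Sorted: J (20.2) < B (25.8) < A (27.4) < E (40.3) < C (41.9) < D (42.7) < …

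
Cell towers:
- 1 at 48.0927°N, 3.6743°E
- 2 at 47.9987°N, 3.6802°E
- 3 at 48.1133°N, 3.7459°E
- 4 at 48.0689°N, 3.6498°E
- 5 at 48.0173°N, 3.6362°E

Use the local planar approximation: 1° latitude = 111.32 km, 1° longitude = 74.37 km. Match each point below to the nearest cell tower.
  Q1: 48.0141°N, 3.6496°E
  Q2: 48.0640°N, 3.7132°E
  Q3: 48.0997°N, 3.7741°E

Q1→5; Q2→1; Q3→3

Q1 at 48.0141°N, 3.6496°E:
  1: √((0.0786·111.32)² + (0.0247·74.37)²) = √(76.558160 + 3.374345) = 8.9405 km
  2: √((-0.0154·111.32)² + (0.0306·74.37)²) = √(2.938920 + 5.178911) = 2.8492 km
  3: √((0.0992·111.32)² + (0.0963·74.37)²) = √(121.946612 + 51.291823) = 13.1620 km
  4: √((0.0548·111.32)² + (0.0002·74.37)²) = √(37.214099 + 0.000221) = 6.1004 km
  5: √((0.0032·111.32)² + (-0.0134·74.37)²) = √(0.126896 + 0.993128) = 1.0583 km
  → nearest: 5 (1.0583 km)
Q2 at 48.0640°N, 3.7132°E:
  1: √((0.0287·111.32)² + (-0.0389·74.37)²) = √(10.207284 + 8.369408) = 4.3101 km
  2: √((-0.0653·111.32)² + (-0.0330·74.37)²) = √(52.841210 + 6.023147) = 7.6723 km
  3: √((0.0493·111.32)² + (0.0327·74.37)²) = √(30.118978 + 5.914133) = 6.0028 km
  4: √((0.0049·111.32)² + (-0.0634·74.37)²) = √(0.297535 + 22.231772) = 4.7465 km
  5: √((-0.0467·111.32)² + (-0.0770·74.37)²) = √(27.025899 + 32.792688) = 7.7342 km
  → nearest: 1 (4.3101 km)
Q3 at 48.0997°N, 3.7741°E:
  1: √((-0.0070·111.32)² + (-0.0998·74.37)²) = √(0.607215 + 55.087954) = 7.4629 km
  2: √((-0.1010·111.32)² + (-0.0939·74.37)²) = √(126.412245 + 48.767079) = 13.2355 km
  3: √((0.0136·111.32)² + (-0.0282·74.37)²) = √(2.292051 + 4.398390) = 2.5866 km
  4: √((-0.0308·111.32)² + (-0.1243·74.37)²) = √(11.755682 + 85.455067) = 9.8596 km
  5: √((-0.0824·111.32)² + (-0.1379·74.37)²) = √(84.139673 + 105.177803) = 13.7593 km
  → nearest: 3 (2.5866 km)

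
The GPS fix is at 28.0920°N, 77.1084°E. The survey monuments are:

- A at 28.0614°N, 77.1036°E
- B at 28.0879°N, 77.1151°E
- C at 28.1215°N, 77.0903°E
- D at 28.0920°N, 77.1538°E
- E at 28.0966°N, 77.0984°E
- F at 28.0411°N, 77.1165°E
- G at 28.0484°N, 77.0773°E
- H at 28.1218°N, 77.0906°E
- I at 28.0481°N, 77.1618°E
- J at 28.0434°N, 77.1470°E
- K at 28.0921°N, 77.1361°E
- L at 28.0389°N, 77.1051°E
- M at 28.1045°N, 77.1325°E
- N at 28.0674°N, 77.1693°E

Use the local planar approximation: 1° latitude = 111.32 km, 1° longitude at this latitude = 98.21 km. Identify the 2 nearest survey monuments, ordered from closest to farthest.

Distances from 28.0920°N, 77.1084°E:
A: √((-0.0306·111.32)² + (-0.0048·98.21)²) = √(11.603506 + 0.222226) = 3.4389 km
B: √((-0.0041·111.32)² + (0.0067·98.21)²) = √(0.208312 + 0.432973) = 0.8008 km
C: √((0.0295·111.32)² + (-0.0181·98.21)²) = √(10.784262 + 3.159865) = 3.7342 km
D: √((0.0000·111.32)² + (0.0454·98.21)²) = √(0.000000 + 19.880309) = 4.4587 km
E: √((0.0046·111.32)² + (-0.0100·98.21)²) = √(0.262218 + 0.964520) = 1.1076 km
F: √((-0.0509·111.32)² + (0.0081·98.21)²) = √(32.105686 + 0.632822) = 5.7218 km
G: √((-0.0436·111.32)² + (-0.0311·98.21)²) = √(23.556967 + 9.328938) = 5.7346 km
H: √((0.0298·111.32)² + (-0.0178·98.21)²) = √(11.004718 + 3.055986) = 3.7498 km
I: √((-0.0439·111.32)² + (0.0534·98.21)²) = √(23.882261 + 27.503878) = 7.1684 km
J: √((-0.0486·111.32)² + (0.0386·98.21)²) = √(29.269745 + 14.370968) = 6.6061 km
K: √((0.0001·111.32)² + (0.0277·98.21)²) = √(0.000124 + 7.400669) = 2.7204 km
L: √((-0.0531·111.32)² + (-0.0033·98.21)²) = √(34.941009 + 0.105036) = 5.9200 km
M: √((0.0125·111.32)² + (0.0241·98.21)²) = √(1.936272 + 5.602031) = 2.7456 km
N: √((-0.0246·111.32)² + (0.0609·98.21)²) = √(7.499229 + 35.772229) = 6.5781 km
Sorted: B (0.8008 km) < E (1.1076 km) < K (2.7204 km) < M (2.7456 km) < …

B, E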